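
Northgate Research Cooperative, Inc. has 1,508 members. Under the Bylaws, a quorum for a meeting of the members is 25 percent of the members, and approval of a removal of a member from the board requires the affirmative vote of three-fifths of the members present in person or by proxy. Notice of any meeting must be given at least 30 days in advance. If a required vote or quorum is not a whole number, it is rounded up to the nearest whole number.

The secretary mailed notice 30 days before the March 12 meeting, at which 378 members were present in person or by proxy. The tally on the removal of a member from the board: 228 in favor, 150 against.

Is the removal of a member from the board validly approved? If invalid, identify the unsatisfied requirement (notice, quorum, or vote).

Notice: 30 days given; 30 required. Satisfied.
Quorum: 25% of 1,508 = 377; 378 present. Satisfied.
Vote: requires three-fifths of those present (378); 3/5 of 378 = 226.80, rounded up to 227, so 227 needed; 228 in favor. Satisfied.

Valid — all requirements satisfied.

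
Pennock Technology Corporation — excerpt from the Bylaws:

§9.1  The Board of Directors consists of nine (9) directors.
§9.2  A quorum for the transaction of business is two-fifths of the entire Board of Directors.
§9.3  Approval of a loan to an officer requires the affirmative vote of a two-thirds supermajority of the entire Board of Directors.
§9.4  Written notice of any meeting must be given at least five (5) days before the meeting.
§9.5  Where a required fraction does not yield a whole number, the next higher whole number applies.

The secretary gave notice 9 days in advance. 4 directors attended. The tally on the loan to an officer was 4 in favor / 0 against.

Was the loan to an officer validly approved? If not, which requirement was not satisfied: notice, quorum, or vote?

Invalid — vote requirement not satisfied.

Notice: 9 days given; 5 required (9 ≥ 5). Satisfied.
Quorum: 4 present; quorum is 4. Satisfied.
Vote: the loan to an officer requires two-thirds of the entire Board of Directors (9). 2/3 of 9 = 6, so 6 affirmative votes are needed; 4 voted in favor. Not satisfied.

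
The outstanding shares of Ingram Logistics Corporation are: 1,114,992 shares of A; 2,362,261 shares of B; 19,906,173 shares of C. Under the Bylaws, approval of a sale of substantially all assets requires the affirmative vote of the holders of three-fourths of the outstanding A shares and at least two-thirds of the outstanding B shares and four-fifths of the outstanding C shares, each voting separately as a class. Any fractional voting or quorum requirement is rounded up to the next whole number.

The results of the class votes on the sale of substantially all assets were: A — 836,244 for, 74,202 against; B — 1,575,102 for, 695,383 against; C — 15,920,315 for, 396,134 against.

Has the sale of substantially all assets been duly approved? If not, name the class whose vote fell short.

Not approved — the C shares did not give the required vote.

A: 3/4 of 1114992 = 836244; 836,244 required, 836,244 in favor — approved.
B: 2/3 of 2362261 = 1574840.67, rounded up to 1574841; 1,574,841 required, 1,575,102 in favor — approved.
C: 4/5 of 19906173 = 15924938.40, rounded up to 15924939; 15,924,939 required, 15,920,315 in favor — not approved.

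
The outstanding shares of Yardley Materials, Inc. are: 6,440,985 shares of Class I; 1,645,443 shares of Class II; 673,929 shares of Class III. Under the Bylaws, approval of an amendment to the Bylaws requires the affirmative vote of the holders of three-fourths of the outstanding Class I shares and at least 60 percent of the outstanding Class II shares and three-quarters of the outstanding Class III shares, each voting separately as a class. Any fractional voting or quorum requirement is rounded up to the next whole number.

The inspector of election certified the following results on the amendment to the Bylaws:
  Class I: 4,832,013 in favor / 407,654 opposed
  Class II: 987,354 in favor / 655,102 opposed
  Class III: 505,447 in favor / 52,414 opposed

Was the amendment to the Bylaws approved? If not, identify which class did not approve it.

Class I: 3/4 of 6440985 = 4830738.75, rounded up to 4830739; 4,830,739 required, 4,832,013 in favor — approved.
Class II: 3/5 of 1645443 = 987265.80, rounded up to 987266; 987,266 required, 987,354 in favor — approved.
Class III: 3/4 of 673929 = 505446.75, rounded up to 505447; 505,447 required, 505,447 in favor — approved.

Approved — every class gave the required vote.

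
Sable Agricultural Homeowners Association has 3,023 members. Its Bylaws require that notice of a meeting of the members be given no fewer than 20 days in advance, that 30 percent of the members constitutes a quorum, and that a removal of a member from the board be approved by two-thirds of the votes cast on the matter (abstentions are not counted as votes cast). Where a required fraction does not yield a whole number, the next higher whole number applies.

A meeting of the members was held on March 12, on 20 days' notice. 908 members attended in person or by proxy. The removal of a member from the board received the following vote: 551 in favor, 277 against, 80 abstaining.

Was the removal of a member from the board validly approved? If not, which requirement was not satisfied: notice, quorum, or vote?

Notice: 20 days given; 20 required. Satisfied.
Quorum: 30% of 3,023 = 906.90, rounded up to 907; 908 present. Satisfied.
Vote: requires two-thirds of the votes cast (908 − 80 abstaining = 828); 2/3 of 828 = 552, so 552 needed; 551 in favor. Not satisfied.

Invalid — vote requirement not satisfied.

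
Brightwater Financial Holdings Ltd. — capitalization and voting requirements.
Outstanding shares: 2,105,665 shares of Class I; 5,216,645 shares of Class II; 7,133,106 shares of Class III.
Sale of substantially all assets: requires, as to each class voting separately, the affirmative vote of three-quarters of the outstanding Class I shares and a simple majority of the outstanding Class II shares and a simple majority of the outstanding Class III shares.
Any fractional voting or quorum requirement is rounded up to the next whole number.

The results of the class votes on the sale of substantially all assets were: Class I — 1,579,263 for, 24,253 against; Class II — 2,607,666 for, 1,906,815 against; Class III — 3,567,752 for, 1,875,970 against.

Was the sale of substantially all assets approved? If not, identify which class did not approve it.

Not approved — the Class II shares did not give the required vote.

Class I: 3/4 of 2105665 = 1579248.75, rounded up to 1579249; 1,579,249 required, 1,579,263 in favor — approved.
Class II: a majority of 5216645 is 2608323; 2,608,323 required, 2,607,666 in favor — not approved.
Class III: a majority of 7133106 is 3566554; 3,566,554 required, 3,567,752 in favor — approved.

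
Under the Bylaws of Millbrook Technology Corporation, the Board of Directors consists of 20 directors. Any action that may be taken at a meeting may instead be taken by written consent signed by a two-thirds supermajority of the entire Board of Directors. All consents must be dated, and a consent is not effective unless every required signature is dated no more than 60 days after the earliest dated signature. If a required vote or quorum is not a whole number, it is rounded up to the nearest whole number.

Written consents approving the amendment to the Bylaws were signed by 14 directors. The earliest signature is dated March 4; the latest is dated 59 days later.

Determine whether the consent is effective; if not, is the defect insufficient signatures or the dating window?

Signatures required: a two-thirds supermajority of 20 — 2/3 of 20 = 13.33, rounded up to 14, so 14 needed; 14 signed. Sufficient.
Dating window: the latest signature is 59 days after the earliest; the limit is 60 days. Within the window.

Effective — both the signature and dating-window requirements are satisfied.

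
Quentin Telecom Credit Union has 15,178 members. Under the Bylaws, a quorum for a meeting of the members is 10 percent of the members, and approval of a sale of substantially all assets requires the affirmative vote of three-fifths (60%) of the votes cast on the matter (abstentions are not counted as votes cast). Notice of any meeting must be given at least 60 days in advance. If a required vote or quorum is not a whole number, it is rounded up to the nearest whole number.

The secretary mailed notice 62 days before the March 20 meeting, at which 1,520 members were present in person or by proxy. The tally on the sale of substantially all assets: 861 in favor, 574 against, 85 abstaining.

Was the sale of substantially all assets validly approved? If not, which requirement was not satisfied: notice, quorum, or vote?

Valid — all requirements satisfied.

Notice: 62 days given; 60 required. Satisfied.
Quorum: 10% of 15,178 = 1,517.80, rounded up to 1,518; 1,520 present. Satisfied.
Vote: requires three-fifths of the votes cast (1,520 − 85 abstaining = 1,435); 3/5 of 1435 = 861, so 861 needed; 861 in favor. Satisfied.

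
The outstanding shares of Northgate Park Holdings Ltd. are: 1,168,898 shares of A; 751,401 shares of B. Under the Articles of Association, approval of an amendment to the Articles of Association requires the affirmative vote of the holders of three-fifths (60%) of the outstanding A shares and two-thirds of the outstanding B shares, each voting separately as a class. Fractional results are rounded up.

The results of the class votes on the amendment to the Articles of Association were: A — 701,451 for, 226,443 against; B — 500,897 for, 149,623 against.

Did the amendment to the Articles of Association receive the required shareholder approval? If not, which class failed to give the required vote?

Not approved — the B shares did not give the required vote.

A: 3/5 of 1168898 = 701338.80, rounded up to 701339; 701,339 required, 701,451 in favor — approved.
B: 2/3 of 751401 = 500934; 500,934 required, 500,897 in favor — not approved.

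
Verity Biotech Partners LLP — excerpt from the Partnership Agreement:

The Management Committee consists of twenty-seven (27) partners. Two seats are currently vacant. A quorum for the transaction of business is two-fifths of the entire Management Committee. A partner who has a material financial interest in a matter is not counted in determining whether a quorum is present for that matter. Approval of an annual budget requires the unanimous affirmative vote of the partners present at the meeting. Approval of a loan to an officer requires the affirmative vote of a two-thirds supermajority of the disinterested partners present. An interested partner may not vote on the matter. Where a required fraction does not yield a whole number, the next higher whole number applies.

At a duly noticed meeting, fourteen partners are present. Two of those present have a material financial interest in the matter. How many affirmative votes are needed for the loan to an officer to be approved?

The loan to an officer requires two-thirds of the disinterested partners present (14 − 2 = 12).
2/3 of 12 = 8.

8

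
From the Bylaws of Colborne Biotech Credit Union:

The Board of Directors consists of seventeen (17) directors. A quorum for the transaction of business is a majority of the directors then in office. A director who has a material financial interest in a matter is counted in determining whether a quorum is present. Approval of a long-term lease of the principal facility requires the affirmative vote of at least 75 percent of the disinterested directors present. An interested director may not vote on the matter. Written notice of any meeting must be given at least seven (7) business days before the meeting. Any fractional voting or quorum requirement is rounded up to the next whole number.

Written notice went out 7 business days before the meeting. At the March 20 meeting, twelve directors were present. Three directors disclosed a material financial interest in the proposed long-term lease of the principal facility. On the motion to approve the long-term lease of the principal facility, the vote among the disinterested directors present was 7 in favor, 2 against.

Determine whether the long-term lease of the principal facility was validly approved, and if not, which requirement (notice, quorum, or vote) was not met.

Valid — all requirements satisfied.

Notice: 7 business days given; 7 required (7 ≥ 7). Satisfied.
Quorum: 12 present (interested directors count toward quorum); quorum is 9. Satisfied.
Vote: the long-term lease of the principal facility requires three-fourths of the disinterested directors present (12 − 3 = 9). 3/4 of 9 = 6.75, rounded up to 7, so 7 affirmative votes are needed; 7 voted in favor. Satisfied.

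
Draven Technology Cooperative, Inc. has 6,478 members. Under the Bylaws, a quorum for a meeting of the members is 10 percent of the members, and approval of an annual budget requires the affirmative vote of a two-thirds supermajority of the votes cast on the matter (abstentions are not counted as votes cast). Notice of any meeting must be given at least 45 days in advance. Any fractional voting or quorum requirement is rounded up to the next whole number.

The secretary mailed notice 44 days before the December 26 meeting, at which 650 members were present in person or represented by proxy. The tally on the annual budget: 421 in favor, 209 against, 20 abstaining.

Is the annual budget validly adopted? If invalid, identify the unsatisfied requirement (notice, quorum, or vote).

Notice: 44 days given; 45 required. Not satisfied.
Quorum: 10% of 6,478 = 647.80, rounded up to 648; 650 present. Satisfied.
Vote: requires two-thirds of the votes cast (650 − 20 abstaining = 630); 2/3 of 630 = 420, so 420 needed; 421 in favor. Satisfied.

Invalid — notice requirement not satisfied.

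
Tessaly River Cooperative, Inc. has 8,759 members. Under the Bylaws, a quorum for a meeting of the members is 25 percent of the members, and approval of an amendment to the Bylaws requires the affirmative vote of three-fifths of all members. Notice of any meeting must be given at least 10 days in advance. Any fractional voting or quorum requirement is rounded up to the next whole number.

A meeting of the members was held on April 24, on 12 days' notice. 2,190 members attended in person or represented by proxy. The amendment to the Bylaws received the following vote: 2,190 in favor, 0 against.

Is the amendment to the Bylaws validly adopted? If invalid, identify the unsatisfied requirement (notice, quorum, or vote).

Notice: 12 days given; 10 required. Satisfied.
Quorum: 25% of 8,759 = 2,189.75, rounded up to 2,190; 2,190 present. Satisfied.
Vote: requires three-fifths of all members (8,759); 3/5 of 8759 = 5255.40, rounded up to 5256, so 5,256 needed; 2,190 in favor. Not satisfied.

Invalid — vote requirement not satisfied.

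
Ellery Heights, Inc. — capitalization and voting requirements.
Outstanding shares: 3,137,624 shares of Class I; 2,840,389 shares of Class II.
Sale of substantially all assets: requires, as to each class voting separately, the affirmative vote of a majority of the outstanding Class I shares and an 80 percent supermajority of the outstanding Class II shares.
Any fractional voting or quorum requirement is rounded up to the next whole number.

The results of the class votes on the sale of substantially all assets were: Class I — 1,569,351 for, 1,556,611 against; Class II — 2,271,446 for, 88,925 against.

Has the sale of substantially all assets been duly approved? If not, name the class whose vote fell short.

Class I: a majority of 3137624 is 1568813; 1,568,813 required, 1,569,351 in favor — approved.
Class II: 4/5 of 2840389 = 2272311.20, rounded up to 2272312; 2,272,312 required, 2,271,446 in favor — not approved.

Not approved — the Class II shares did not give the required vote.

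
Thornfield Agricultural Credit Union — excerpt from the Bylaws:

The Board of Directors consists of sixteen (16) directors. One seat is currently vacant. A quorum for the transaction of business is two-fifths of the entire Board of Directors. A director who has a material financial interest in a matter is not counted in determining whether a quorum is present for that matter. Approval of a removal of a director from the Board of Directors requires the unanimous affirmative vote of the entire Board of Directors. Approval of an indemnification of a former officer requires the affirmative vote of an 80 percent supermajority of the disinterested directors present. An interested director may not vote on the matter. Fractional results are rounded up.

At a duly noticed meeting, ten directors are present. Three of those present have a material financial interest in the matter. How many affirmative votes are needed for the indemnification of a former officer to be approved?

The indemnification of a former officer requires four-fifths of the disinterested directors present (10 − 3 = 7).
4/5 of 7 = 5.60, rounded up to 6.

6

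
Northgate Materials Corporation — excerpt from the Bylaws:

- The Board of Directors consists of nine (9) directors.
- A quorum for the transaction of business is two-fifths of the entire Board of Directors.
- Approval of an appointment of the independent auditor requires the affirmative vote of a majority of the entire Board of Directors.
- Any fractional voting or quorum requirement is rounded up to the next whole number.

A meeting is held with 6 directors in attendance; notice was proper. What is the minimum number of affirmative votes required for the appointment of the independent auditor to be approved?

5

The appointment of the independent auditor requires a majority of the entire Board of Directors (9).
A majority of 9 is 5.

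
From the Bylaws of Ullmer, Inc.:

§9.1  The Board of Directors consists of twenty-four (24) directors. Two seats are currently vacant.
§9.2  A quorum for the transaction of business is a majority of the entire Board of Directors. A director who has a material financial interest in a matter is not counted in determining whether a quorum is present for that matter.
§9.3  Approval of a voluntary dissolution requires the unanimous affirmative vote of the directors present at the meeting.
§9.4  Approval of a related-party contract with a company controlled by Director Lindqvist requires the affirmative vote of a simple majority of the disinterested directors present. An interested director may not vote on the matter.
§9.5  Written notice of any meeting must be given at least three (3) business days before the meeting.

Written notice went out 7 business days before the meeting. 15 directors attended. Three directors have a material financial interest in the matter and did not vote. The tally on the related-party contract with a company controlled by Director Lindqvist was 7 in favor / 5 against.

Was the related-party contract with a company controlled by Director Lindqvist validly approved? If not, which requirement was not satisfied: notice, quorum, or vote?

Invalid — quorum requirement not satisfied.

Notice: 7 business days given; 3 required (7 ≥ 3). Satisfied.
Quorum: 15 present, but the 3 interested directors do not count, leaving 12. Quorum is 13. Not satisfied.
Vote: the related-party contract with a company controlled by Director Lindqvist requires a majority of the disinterested directors present (15 − 3 = 12). A majority of 12 is 7, so 7 affirmative votes are needed; 7 voted in favor. Satisfied. (Moot — without a quorum no business can be validly transacted.)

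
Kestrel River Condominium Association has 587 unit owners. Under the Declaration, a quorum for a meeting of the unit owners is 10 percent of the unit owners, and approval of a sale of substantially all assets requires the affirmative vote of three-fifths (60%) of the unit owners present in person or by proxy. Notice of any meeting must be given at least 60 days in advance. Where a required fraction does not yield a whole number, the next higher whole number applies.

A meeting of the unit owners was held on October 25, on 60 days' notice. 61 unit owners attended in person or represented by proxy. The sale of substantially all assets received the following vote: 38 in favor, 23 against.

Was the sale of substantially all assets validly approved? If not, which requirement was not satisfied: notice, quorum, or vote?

Valid — all requirements satisfied.

Notice: 60 days given; 60 required. Satisfied.
Quorum: 10% of 587 = 58.70, rounded up to 59; 61 present. Satisfied.
Vote: requires three-fifths of those present (61); 3/5 of 61 = 36.60, rounded up to 37, so 37 needed; 38 in favor. Satisfied.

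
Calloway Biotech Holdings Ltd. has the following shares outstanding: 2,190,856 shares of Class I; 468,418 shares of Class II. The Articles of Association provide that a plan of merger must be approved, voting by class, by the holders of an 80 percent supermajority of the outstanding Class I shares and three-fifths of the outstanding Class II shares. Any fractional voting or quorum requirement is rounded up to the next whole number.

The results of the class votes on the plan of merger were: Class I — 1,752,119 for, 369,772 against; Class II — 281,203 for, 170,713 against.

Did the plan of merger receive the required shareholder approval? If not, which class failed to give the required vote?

Class I: 4/5 of 2190856 = 1752684.80, rounded up to 1752685; 1,752,685 required, 1,752,119 in favor — not approved.
Class II: 3/5 of 468418 = 281050.80, rounded up to 281051; 281,051 required, 281,203 in favor — approved.

Not approved — the Class I shares did not give the required vote.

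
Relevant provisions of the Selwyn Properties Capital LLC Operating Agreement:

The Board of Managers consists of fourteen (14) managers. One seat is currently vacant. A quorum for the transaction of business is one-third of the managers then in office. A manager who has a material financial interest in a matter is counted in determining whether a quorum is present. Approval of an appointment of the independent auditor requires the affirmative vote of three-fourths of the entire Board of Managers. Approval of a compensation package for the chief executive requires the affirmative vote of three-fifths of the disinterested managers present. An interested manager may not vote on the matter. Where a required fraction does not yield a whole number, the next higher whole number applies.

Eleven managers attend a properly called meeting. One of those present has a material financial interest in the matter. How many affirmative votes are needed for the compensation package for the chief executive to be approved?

6

The compensation package for the chief executive requires three-fifths of the disinterested managers present (11 − 1 = 10).
3/5 of 10 = 6.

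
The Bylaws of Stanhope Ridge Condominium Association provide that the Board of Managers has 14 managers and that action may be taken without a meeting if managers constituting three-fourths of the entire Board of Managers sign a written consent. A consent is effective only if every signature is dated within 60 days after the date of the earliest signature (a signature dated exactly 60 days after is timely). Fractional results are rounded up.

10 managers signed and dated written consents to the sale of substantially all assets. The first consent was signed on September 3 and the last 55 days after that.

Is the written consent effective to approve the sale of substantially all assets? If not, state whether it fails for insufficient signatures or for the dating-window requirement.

Not effective — insufficient signatures.

Signatures required: three-fourths of 14 — 3/4 of 14 = 10.50, rounded up to 11, so 11 needed; 10 signed. Insufficient.
Dating window: the latest signature is 55 days after the earliest; the limit is 60 days. Within the window.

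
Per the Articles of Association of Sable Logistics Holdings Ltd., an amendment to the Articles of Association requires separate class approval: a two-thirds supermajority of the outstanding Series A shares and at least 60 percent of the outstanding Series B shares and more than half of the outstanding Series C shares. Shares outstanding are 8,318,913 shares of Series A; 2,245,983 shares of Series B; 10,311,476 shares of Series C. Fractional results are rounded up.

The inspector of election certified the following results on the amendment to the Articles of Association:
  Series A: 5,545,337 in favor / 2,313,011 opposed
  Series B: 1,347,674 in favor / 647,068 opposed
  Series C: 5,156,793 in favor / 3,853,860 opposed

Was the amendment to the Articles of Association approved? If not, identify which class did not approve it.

Series A: 2/3 of 8318913 = 5545942; 5,545,942 required, 5,545,337 in favor — not approved.
Series B: 3/5 of 2245983 = 1347589.80, rounded up to 1347590; 1,347,590 required, 1,347,674 in favor — approved.
Series C: a majority of 10311476 is 5155739; 5,155,739 required, 5,156,793 in favor — approved.

Not approved — the Series A shares did not give the required vote.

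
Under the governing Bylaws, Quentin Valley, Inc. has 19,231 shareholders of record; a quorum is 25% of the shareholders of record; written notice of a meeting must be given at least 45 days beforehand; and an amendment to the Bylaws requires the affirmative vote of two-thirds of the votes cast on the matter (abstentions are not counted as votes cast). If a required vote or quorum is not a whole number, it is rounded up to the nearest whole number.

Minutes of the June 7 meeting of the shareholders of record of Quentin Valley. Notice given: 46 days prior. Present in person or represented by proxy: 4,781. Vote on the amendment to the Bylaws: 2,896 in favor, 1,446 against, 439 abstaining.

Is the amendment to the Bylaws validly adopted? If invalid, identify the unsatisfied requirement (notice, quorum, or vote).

Notice: 46 days given; 45 required. Satisfied.
Quorum: 25% of 19,231 = 4,807.75, rounded up to 4,808; 4,781 present. Not satisfied.
Vote: requires two-thirds of the votes cast (4,781 − 439 abstaining = 4,342); 2/3 of 4342 = 2894.67, rounded up to 2895, so 2,895 needed; 2,896 in favor. Satisfied.

Invalid — quorum requirement not satisfied.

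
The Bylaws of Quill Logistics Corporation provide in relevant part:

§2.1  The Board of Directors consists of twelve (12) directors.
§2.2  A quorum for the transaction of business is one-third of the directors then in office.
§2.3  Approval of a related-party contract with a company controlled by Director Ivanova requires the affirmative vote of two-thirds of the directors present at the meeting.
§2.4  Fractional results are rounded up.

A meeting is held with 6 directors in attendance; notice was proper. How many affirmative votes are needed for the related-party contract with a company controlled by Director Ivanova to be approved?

4

The related-party contract with a company controlled by Director Ivanova requires two-thirds of the directors present (6).
2/3 of 6 = 4.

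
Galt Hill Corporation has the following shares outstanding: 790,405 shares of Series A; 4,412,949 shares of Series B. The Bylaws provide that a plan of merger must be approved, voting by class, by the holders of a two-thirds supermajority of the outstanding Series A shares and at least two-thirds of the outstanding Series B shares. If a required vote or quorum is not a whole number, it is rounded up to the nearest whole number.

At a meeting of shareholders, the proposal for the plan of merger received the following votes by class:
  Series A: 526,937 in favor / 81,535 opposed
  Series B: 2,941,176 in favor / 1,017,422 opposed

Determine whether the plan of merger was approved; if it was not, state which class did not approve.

Not approved — the Series B shares did not give the required vote.

Series A: 2/3 of 790405 = 526936.67, rounded up to 526937; 526,937 required, 526,937 in favor — approved.
Series B: 2/3 of 4412949 = 2941966; 2,941,966 required, 2,941,176 in favor — not approved.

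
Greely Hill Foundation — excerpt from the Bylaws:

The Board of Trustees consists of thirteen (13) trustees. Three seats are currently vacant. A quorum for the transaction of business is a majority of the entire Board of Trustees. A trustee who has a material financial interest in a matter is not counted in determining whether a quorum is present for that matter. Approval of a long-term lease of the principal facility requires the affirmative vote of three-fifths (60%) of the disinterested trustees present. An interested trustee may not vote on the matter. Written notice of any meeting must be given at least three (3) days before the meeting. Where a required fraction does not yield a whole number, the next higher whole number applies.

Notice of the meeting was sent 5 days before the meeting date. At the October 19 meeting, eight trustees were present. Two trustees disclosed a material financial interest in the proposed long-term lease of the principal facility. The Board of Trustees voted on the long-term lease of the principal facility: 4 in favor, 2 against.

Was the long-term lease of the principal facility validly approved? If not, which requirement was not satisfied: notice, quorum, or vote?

Notice: 5 days given; 3 required (5 ≥ 3). Satisfied.
Quorum: 8 present, but the 2 interested trustees do not count, leaving 6. Quorum is 7. Not satisfied.
Vote: the long-term lease of the principal facility requires three-fifths of the disinterested trustees present (8 − 2 = 6). 3/5 of 6 = 3.60, rounded up to 4, so 4 affirmative votes are needed; 4 voted in favor. Satisfied. (Moot — without a quorum no business can be validly transacted.)

Invalid — quorum requirement not satisfied.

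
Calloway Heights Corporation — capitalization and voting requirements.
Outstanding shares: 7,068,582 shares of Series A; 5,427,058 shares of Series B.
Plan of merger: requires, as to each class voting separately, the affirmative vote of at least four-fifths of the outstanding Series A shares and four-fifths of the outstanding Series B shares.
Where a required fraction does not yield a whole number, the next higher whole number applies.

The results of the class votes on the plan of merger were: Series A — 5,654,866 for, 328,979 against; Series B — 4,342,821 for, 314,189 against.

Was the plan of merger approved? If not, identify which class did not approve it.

Approved — every class gave the required vote.

Series A: 4/5 of 7068582 = 5654865.60, rounded up to 5654866; 5,654,866 required, 5,654,866 in favor — approved.
Series B: 4/5 of 5427058 = 4341646.40, rounded up to 4341647; 4,341,647 required, 4,342,821 in favor — approved.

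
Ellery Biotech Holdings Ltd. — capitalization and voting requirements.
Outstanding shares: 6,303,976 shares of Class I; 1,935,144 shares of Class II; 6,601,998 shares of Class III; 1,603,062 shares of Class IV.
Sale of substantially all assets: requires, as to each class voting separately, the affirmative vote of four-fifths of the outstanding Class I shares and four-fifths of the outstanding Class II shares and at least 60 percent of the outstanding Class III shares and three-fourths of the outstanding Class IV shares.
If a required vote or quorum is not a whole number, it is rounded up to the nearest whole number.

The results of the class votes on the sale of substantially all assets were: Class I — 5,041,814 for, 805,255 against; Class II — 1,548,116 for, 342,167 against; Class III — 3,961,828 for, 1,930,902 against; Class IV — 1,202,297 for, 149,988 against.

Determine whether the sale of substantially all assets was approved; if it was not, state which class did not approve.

Not approved — the Class I shares did not give the required vote.

Class I: 4/5 of 6303976 = 5043180.80, rounded up to 5043181; 5,043,181 required, 5,041,814 in favor — not approved.
Class II: 4/5 of 1935144 = 1548115.20, rounded up to 1548116; 1,548,116 required, 1,548,116 in favor — approved.
Class III: 3/5 of 6601998 = 3961198.80, rounded up to 3961199; 3,961,199 required, 3,961,828 in favor — approved.
Class IV: 3/4 of 1603062 = 1202296.50, rounded up to 1202297; 1,202,297 required, 1,202,297 in favor — approved.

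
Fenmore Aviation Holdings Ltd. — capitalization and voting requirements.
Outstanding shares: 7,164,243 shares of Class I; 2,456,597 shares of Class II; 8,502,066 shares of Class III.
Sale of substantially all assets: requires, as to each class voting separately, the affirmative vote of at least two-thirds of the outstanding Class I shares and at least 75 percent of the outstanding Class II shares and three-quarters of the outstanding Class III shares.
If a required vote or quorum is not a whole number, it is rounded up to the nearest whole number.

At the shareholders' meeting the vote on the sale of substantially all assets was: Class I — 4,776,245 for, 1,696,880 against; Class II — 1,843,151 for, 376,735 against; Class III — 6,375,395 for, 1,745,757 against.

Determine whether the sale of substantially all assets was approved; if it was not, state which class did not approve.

Class I: 2/3 of 7164243 = 4776162; 4,776,162 required, 4,776,245 in favor — approved.
Class II: 3/4 of 2456597 = 1842447.75, rounded up to 1842448; 1,842,448 required, 1,843,151 in favor — approved.
Class III: 3/4 of 8502066 = 6376549.50, rounded up to 6376550; 6,376,550 required, 6,375,395 in favor — not approved.

Not approved — the Class III shares did not give the required vote.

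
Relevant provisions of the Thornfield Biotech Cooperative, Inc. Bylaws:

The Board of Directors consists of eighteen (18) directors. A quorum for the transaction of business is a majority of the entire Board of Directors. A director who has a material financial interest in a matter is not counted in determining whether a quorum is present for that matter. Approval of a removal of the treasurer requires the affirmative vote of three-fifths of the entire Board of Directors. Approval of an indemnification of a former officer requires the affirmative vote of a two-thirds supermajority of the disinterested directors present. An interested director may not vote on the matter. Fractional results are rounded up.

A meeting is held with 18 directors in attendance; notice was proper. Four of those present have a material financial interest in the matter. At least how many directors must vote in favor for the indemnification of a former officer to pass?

10

The indemnification of a former officer requires two-thirds of the disinterested directors present (18 − 4 = 14).
2/3 of 14 = 9.33, rounded up to 10.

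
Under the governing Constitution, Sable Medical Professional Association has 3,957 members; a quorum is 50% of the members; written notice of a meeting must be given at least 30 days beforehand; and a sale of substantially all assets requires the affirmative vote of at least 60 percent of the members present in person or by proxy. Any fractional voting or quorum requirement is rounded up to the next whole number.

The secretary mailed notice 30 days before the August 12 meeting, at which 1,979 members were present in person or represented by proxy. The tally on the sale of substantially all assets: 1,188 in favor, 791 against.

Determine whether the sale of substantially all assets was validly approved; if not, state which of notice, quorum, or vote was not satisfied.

Notice: 30 days given; 30 required. Satisfied.
Quorum: 50% of 3,957 = 1,978.50, rounded up to 1,979; 1,979 present. Satisfied.
Vote: requires three-fifths of those present (1,979); 3/5 of 1979 = 1187.40, rounded up to 1188, so 1,188 needed; 1,188 in favor. Satisfied.

Valid — all requirements satisfied.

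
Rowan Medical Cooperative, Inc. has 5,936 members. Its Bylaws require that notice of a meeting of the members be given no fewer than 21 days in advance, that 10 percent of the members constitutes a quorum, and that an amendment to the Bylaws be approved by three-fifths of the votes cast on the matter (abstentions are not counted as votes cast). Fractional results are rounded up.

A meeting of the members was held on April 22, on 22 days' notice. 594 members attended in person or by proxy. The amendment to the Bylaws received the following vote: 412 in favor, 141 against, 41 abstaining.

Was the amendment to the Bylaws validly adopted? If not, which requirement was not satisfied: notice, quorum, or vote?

Valid — all requirements satisfied.

Notice: 22 days given; 21 required. Satisfied.
Quorum: 10% of 5,936 = 593.60, rounded up to 594; 594 present. Satisfied.
Vote: requires three-fifths of the votes cast (594 − 41 abstaining = 553); 3/5 of 553 = 331.80, rounded up to 332, so 332 needed; 412 in favor. Satisfied.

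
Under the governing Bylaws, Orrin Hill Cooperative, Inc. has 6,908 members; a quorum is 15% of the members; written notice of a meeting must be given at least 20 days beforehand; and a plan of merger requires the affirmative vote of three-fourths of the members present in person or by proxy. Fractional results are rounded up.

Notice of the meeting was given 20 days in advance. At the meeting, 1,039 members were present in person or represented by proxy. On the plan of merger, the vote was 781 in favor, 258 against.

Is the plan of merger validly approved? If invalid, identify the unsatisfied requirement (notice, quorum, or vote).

Notice: 20 days given; 20 required. Satisfied.
Quorum: 15% of 6,908 = 1,036.20, rounded up to 1,037; 1,039 present. Satisfied.
Vote: requires three-fourths of those present (1,039); 3/4 of 1039 = 779.25, rounded up to 780, so 780 needed; 781 in favor. Satisfied.

Valid — all requirements satisfied.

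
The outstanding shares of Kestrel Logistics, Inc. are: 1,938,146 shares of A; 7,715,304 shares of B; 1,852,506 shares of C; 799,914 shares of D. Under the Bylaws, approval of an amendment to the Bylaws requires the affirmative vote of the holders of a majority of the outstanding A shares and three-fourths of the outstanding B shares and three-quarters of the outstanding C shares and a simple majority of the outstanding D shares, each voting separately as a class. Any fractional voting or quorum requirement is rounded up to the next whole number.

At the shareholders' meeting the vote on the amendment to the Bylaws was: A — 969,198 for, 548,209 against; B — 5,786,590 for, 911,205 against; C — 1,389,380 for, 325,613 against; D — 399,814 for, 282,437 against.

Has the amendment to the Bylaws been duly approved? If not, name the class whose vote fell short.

Not approved — the D shares did not give the required vote.

A: a majority of 1938146 is 969074; 969,074 required, 969,198 in favor — approved.
B: 3/4 of 7715304 = 5786478; 5,786,478 required, 5,786,590 in favor — approved.
C: 3/4 of 1852506 = 1389379.50, rounded up to 1389380; 1,389,380 required, 1,389,380 in favor — approved.
D: a majority of 799914 is 399958; 399,958 required, 399,814 in favor — not approved.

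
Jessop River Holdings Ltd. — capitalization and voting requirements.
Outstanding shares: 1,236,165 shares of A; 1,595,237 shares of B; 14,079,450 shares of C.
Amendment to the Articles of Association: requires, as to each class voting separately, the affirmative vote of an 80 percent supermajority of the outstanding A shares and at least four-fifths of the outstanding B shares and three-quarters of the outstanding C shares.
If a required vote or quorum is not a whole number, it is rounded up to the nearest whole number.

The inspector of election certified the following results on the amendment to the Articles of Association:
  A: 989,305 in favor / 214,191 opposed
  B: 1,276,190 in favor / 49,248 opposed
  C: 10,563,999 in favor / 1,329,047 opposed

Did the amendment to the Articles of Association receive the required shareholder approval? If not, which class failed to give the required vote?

Approved — every class gave the required vote.

A: 4/5 of 1236165 = 988932; 988,932 required, 989,305 in favor — approved.
B: 4/5 of 1595237 = 1276189.60, rounded up to 1276190; 1,276,190 required, 1,276,190 in favor — approved.
C: 3/4 of 14079450 = 10559587.50, rounded up to 10559588; 10,559,588 required, 10,563,999 in favor — approved.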